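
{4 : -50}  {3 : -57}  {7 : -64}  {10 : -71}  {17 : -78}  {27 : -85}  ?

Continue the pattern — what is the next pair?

First entry — each term is the sum of the two before it: 4, 3, 7, 10, 17, 27 → 44.
Second entry — −7 each step: -50, -57, -64, -71, -78, -85 → -92.
So the next pair is {44 : -92}.

{44 : -92}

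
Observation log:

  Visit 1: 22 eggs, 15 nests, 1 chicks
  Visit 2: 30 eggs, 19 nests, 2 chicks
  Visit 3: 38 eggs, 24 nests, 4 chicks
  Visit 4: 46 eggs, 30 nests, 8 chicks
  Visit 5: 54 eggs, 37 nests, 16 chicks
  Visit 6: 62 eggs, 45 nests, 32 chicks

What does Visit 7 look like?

70 eggs, 54 nests, 64 chicks

Eggs: +8 each step, so 22, 30, 38, 46, 54, 62 → 70.
Nests: differences are 4, 5, 6, … (increasing by 1 each time); 15, 19, 24, 30, 37, 45 → 54.
Chicks: ×2 each step, so 1, 2, 4, 8, 16, 32 → 64.
Putting it together: 70 eggs, 54 nests, 64 chicks.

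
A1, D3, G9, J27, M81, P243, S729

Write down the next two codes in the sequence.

Letter: letters move forward 3 places in the alphabet, so A, D, G, J, M, P, S → V → Y.
Second component: 1, 3, 9, 27, 81, 243, 729 → 2187 → 6561 (×3 each step).
So the next two codes are V2187 and Y6561.

V2187, Y6561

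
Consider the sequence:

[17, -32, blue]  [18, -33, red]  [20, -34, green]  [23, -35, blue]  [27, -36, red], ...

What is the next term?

First slot — differences are 1, 2, 3, … (increasing by 1 each time): 17, 18, 20, 23, 27 → 32.
Second slot goes -32, -33, -34, -35, -36 → -37 (−1 each step).
Colour — repeats blue → red → green: blue, red, green, blue, red → green.
Combining the parts gives [32, -37, green].

[32, -37, green]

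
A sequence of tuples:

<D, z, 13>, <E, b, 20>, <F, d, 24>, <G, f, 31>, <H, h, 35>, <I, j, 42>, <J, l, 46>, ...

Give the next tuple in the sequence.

<K, n, 53>

First letter: D, E, F, G, H, I, J → K (letters move forward 1 place in the alphabet).
Second letter goes z, b, d, f, h, j, l → n (letters move forward 2 places in the alphabet, wrapping Z→A).
Third part goes 13, 20, 24, 31, 35, 42, 46 → 53 (alternating steps +7, +4, +7, +4, …).
Combining the parts gives <K, n, 53>.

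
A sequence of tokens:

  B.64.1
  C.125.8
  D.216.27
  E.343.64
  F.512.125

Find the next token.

G.729.216

Letter: letters move forward 1 place in the alphabet, so B, C, D, E, F → G.
Second component — perfect cubes: 4³, 5³, 6³, …: 64, 125, 216, 343, 512 → 729.
Third component: perfect cubes: 1³, 2³, 3³, …; 1, 8, 27, 64, 125 → 216.
Combining the parts gives G.729.216.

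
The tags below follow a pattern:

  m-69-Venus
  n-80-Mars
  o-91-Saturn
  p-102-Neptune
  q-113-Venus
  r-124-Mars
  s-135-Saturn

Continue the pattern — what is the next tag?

Letter: letters move forward 1 place in the alphabet, so m, n, o, p, q, r, s → t.
Second component: +11 each step; 69, 80, 91, 102, 113, 124, 135 → 146.
Planet goes Venus, Mars, Saturn, Neptune, Venus, Mars, Saturn → Neptune (repeats Venus → Mars → Saturn → Neptune).
Putting it together: t-146-Neptune.

t-146-Neptune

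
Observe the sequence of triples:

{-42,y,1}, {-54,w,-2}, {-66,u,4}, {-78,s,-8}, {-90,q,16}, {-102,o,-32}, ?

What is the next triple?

{-114,m,64}

First component: −12 each step, so -42, -54, -66, -78, -90, -102 → -114.
Letter — letters move back 2 places in the alphabet: y, w, u, s, q, o → m.
For the third component, ×(-2) each step: 1, -2, 4, -8, 16, -32 → 64.
So the next triple is {-114,m,64}.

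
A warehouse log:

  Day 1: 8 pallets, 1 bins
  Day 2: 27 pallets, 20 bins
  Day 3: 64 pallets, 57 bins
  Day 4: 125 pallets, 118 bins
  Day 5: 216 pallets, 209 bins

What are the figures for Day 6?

Pallets: 8, 27, 64, 125, 216 → 343 (perfect cubes: 2³, 3³, 4³, …).
Bins: always 7 less than the pallets, so 1, 20, 57, 118, 209 → 336.
Putting it together: 343 pallets, 336 bins.

343 pallets, 336 bins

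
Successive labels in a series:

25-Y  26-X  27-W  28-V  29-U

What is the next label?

30-T

First component: +1 each step, so 25, 26, 27, 28, 29 → 30.
Letter: letters move back 1 place in the alphabet; Y, X, W, V, U → T.
Putting it together: 30-T.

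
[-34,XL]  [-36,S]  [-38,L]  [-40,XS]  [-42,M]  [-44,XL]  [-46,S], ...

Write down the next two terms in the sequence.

First coordinate: −2 each step; -34, -36, -38, -40, -42, -44, -46 → -48 → -50.
Size goes XL, S, L, XS, M, XL, S → L → XS (repeats XL → S → L → XS → M).
So the next two terms are [-48,L] and [-50,XS].

[-48,L], [-50,XS]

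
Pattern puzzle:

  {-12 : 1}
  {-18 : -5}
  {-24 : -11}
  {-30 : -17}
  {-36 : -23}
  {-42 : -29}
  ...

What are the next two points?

First value: -12, -18, -24, -30, -36, -42 → -48 → -54 (−6 each step).
Second value: −6 each step, so 1, -5, -11, -17, -23, -29 → -35 → -41.
Putting the parts together: {-48 : -35} and then {-54 : -41}.

{-48 : -35}, {-54 : -41}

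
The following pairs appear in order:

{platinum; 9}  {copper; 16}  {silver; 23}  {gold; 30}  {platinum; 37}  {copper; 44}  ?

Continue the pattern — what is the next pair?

{silver; 51}

Metal goes platinum, copper, silver, gold, platinum, copper → silver (repeats platinum → copper → silver → gold).
For the second value, +7 each step: 9, 16, 23, 30, 37, 44 → 51.
Putting it together: {silver; 51}.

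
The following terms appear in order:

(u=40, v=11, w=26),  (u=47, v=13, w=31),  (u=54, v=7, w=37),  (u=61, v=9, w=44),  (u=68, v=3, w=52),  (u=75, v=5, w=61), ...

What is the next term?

U goes 40, 47, 54, 61, 68, 75 → 82 (+7 each step).
V: 11, 13, 7, 9, 3, 5 → -1 (alternating steps +2, −6, +2, −6, …).
W: differences are 5, 6, 7, … (increasing by 1 each time); 26, 31, 37, 44, 52, 61 → 71.
Putting it together: (u=82, v=-1, w=71).

(u=82, v=-1, w=71)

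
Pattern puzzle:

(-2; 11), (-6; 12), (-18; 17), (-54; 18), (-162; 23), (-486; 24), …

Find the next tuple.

First component: ×3 each step; -2, -6, -18, -54, -162, -486 → -1458.
Second component goes 11, 12, 17, 18, 23, 24 → 29 (alternating steps +1, +5, +1, +5, …).
Combining the parts gives (-1458; 29).

(-1458; 29)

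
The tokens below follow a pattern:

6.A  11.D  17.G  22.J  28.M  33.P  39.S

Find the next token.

First component — alternating steps +5, +6, +5, +6, …: 6, 11, 17, 22, 28, 33, 39 → 44.
Letter: letters move forward 3 places in the alphabet, so A, D, G, J, M, P, S → V.
So the next token is 44.V.

44.V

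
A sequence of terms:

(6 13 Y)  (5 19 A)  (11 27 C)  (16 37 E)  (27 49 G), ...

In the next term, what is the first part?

First part — each term is the sum of the two before it: 6, 5, 11, 16, 27 → 43.

43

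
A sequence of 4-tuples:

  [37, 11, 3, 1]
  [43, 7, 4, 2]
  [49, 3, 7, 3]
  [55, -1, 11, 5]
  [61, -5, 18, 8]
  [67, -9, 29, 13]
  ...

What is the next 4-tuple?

First part goes 37, 43, 49, 55, 61, 67 → 73 (+6 each step).
Second part goes 11, 7, 3, -1, -5, -9 → -13 (−4 each step).
For the third part, each term is the sum of the two before it: 3, 4, 7, 11, 18, 29 → 47.
Fourth part: each term is the sum of the two before it, so 1, 2, 3, 5, 8, 13 → 21.
Putting it together: [73, -13, 47, 21].

[73, -13, 47, 21]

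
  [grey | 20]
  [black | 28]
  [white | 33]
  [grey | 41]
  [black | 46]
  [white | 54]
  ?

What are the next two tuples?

[grey | 59], [black | 67]

Shade: grey, black, white, grey, black, white → grey → black (repeats grey → black → white).
Second entry: alternating steps +8, +5, +8, +5, …; 20, 28, 33, 41, 46, 54 → 59 → 67.
So the next two tuples are [grey | 59] and [black | 67].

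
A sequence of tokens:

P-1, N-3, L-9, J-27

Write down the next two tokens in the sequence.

Letter — letters move back 2 places in the alphabet: P, N, L, J → H → F.
For the second component, ×3 each step: 1, 3, 9, 27 → 81 → 243.
Putting the parts together: H-81 and then F-243.

H-81, F-243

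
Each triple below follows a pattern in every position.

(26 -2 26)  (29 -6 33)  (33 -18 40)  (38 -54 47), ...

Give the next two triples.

(44 -162 54), (51 -486 61)

First slot goes 26, 29, 33, 38 → 44 → 51 (differences are 3, 4, 5, … (increasing by 1 each time)).
Second slot: -2, -6, -18, -54 → -162 → -486 (×3 each step).
Third slot goes 26, 33, 40, 47 → 54 → 61 (+7 each step).
Putting the parts together: (44 -162 54) and then (51 -486 61).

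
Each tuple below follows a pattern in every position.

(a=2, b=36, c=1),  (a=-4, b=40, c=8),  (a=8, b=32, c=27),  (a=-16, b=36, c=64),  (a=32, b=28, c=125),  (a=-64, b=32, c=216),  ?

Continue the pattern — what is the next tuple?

A: ×(-2) each step, so 2, -4, 8, -16, 32, -64 → 128.
B: alternating steps +4, −8, +4, −8, …; 36, 40, 32, 36, 28, 32 → 24.
C — perfect cubes: 1³, 2³, 3³, …: 1, 8, 27, 64, 125, 216 → 343.
Putting it together: (a=128, b=24, c=343).

(a=128, b=24, c=343)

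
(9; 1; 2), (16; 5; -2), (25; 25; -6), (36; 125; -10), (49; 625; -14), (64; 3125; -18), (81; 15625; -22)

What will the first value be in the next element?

First value — perfect squares: 3², 4², 5², …: 9, 16, 25, 36, 49, 64, 81 → 100.

100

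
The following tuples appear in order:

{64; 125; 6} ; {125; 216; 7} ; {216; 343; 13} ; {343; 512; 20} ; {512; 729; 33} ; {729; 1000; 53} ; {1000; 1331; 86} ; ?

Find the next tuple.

{1331; 1728; 139}

First entry: perfect cubes: 4³, 5³, 6³, …; 64, 125, 216, 343, 512, 729, 1000 → 1331.
Second entry: perfect cubes: 5³, 6³, 7³, …; 125, 216, 343, 512, 729, 1000, 1331 → 1728.
For the third entry, each term is the sum of the two before it: 6, 7, 13, 20, 33, 53, 86 → 139.
Putting it together: {1331; 1728; 139}.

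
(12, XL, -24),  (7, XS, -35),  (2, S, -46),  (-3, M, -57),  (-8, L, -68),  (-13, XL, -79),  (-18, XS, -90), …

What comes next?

First part: −5 each step; 12, 7, 2, -3, -8, -13, -18 → -23.
For the size, repeats XL → XS → S → M → L: XL, XS, S, M, L, XL, XS → S.
For the third part, −11 each step: -24, -35, -46, -57, -68, -79, -90 → -101.
So the next triple is (-23, S, -101).

(-23, S, -101)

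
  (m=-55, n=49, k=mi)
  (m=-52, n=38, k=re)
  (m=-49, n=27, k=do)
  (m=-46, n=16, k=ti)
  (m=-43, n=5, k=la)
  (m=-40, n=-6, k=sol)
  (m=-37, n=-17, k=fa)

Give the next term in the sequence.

M — +3 each step: -55, -52, -49, -46, -43, -40, -37 → -34.
N — −11 each step: 49, 38, 27, 16, 5, -6, -17 → -28.
K: mi, re, do, ti, la, sol, fa → mi (runs backward through the solfège scale do→ti).
Putting it together: (m=-34, n=-28, k=mi).

(m=-34, n=-28, k=mi)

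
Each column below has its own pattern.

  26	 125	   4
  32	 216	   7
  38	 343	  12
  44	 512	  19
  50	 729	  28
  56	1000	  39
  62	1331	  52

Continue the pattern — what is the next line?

First component goes 26, 32, 38, 44, 50, 56, 62 → 68 (+6 each step).
Second component: perfect cubes: 5³, 6³, 7³, …, so 125, 216, 343, 512, 729, 1000, 1331 → 1728.
Third component: 4, 7, 12, 19, 28, 39, 52 → 67 (differences are 3, 5, 7, … (increasing by 2 each time)).
Combining the parts gives 68  1728  67.

68  1728  67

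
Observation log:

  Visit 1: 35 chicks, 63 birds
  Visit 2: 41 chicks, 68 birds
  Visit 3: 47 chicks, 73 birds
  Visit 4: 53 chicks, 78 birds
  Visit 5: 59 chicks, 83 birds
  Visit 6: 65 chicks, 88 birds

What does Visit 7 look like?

For the chicks, +6 each step: 35, 41, 47, 53, 59, 65 → 71.
Birds goes 63, 68, 73, 78, 83, 88 → 93 (+5 each step).
Combining the parts gives 71 chicks, 93 birds.

71 chicks, 93 birds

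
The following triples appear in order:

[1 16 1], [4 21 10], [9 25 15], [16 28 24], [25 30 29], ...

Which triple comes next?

[36 31 38]

First part — perfect squares: 1², 2², 3², …: 1, 4, 9, 16, 25 → 36.
For the second part, differences are 5, 4, 3, … (decreasing by 1 each time): 16, 21, 25, 28, 30 → 31.
Third part goes 1, 10, 15, 24, 29 → 38 (alternating steps +9, +5, +9, +5, …).
Combining the parts gives [36 31 38].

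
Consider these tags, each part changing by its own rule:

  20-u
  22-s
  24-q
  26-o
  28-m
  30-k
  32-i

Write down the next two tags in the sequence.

First component — +2 each step: 20, 22, 24, 26, 28, 30, 32 → 34 → 36.
Letter goes u, s, q, o, m, k, i → g → e (letters move back 2 places in the alphabet).
So the next two tags are 34-g and 36-e.

34-g then 36-e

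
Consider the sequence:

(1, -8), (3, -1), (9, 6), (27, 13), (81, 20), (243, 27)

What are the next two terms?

(729, 34), (2187, 41)

For the first entry, ×3 each step: 1, 3, 9, 27, 81, 243 → 729 → 2187.
Second entry — +7 each step: -8, -1, 6, 13, 20, 27 → 34 → 41.
Putting the parts together: (729, 34) and then (2187, 41).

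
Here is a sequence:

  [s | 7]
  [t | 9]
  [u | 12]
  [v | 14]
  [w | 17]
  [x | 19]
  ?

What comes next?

Letter: letters move forward 1 place in the alphabet; s, t, u, v, w, x → y.
Second component: 7, 9, 12, 14, 17, 19 → 22 (alternating steps +2, +3, +2, +3, …).
Putting it together: [y | 22].

[y | 22]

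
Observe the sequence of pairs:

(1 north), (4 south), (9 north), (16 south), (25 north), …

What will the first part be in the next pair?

36

First part goes 1, 4, 9, 16, 25 → 36 (perfect squares: 1², 2², 3², …).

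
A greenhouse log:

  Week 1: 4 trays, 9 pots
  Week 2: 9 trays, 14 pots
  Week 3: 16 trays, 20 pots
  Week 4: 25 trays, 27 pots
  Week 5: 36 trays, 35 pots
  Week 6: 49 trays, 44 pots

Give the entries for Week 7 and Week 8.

Trays: 4, 9, 16, 25, 36, 49 → 64 → 81 (perfect squares: 2², 3², 4², …).
Pots: differences are 5, 6, 7, … (increasing by 1 each time); 9, 14, 20, 27, 35, 44 → 54 → 65.
So the next two records are 64 trays, 54 pots and 81 trays, 65 pots.

64 trays, 54 pots; 81 trays, 65 pots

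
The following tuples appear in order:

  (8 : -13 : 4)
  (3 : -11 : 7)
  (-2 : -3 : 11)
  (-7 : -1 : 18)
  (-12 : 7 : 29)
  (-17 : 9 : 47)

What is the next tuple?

(-22 : 17 : 76)

For the first part, −5 each step: 8, 3, -2, -7, -12, -17 → -22.
Second part — alternating steps +2, +8, +2, +8, …: -13, -11, -3, -1, 7, 9 → 17.
Third part: 4, 7, 11, 18, 29, 47 → 76 (each term is the sum of the two before it).
Combining the parts gives (-22 : 17 : 76).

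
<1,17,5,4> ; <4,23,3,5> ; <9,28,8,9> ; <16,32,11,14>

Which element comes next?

First entry: perfect squares: 1², 2², 3², …, so 1, 4, 9, 16 → 25.
Second entry: 17, 23, 28, 32 → 35 (differences are 6, 5, 4, … (decreasing by 1 each time)).
Third entry — each term is the sum of the two before it: 5, 3, 8, 11 → 19.
Fourth entry: 4, 5, 9, 14 → 23 (each term is the sum of the two before it).
So the next element is <25,35,19,23>.

<25,35,19,23>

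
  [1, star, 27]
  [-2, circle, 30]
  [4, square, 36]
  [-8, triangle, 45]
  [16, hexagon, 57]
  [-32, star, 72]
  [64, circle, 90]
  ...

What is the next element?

First slot — ×(-2) each step: 1, -2, 4, -8, 16, -32, 64 → -128.
Shape: star, circle, square, triangle, hexagon, star, circle → square (repeats star → circle → square → triangle → hexagon).
Third slot goes 27, 30, 36, 45, 57, 72, 90 → 111 (differences are 3, 6, 9, … (increasing by 3 each time)).
Combining the parts gives [-128, square, 111].

[-128, square, 111]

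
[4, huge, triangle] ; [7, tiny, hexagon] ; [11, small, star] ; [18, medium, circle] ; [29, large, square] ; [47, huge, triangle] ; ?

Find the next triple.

[76, tiny, hexagon]

First component: each term is the sum of the two before it, so 4, 7, 11, 18, 29, 47 → 76.
Size: repeats huge → tiny → small → medium → large, so huge, tiny, small, medium, large, huge → tiny.
For the shape, repeats triangle → hexagon → star → circle → square: triangle, hexagon, star, circle, square, triangle → hexagon.
So the next triple is [76, tiny, hexagon].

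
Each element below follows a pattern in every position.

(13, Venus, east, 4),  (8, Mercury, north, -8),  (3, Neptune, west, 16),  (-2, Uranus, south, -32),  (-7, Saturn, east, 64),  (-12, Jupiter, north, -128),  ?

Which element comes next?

(-17, Mars, west, 256)

First slot: −5 each step, so 13, 8, 3, -2, -7, -12 → -17.
Planet goes Venus, Mercury, Neptune, Uranus, Saturn, Jupiter → Mars (runs backward through the planets Mercury→Neptune).
Direction: east, north, west, south, east, north → west (repeats east → north → west → south).
Fourth slot: 4, -8, 16, -32, 64, -128 → 256 (×(-2) each step).
So the next element is (-17, Mars, west, 256).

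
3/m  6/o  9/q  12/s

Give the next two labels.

First component — +3 each step: 3, 6, 9, 12 → 15 → 18.
Letter: m, o, q, s → u → w (letters move forward 2 places in the alphabet).
Putting the parts together: 15/u and then 18/w.

15/u then 18/w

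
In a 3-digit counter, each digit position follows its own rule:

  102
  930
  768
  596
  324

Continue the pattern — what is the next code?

152

First digit: −2 each step, mod 10; 1, 9, 7, 5, 3 → 1.
Second digit: +3 each step, mod 10, so 0, 3, 6, 9, 2 → 5.
Third digit goes 2, 0, 8, 6, 4 → 2 (−2 each step, mod 10).
Putting it together: 152.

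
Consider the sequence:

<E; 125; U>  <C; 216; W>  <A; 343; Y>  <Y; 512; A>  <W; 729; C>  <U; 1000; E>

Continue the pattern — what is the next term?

First letter — letters move back 2 places in the alphabet, wrapping A→Z: E, C, A, Y, W, U → S.
Second entry: perfect cubes: 5³, 6³, 7³, …, so 125, 216, 343, 512, 729, 1000 → 1331.
Second letter goes U, W, Y, A, C, E → G (letters move forward 2 places in the alphabet, wrapping Z→A).
So the next term is <S; 1331; G>.

<S; 1331; G>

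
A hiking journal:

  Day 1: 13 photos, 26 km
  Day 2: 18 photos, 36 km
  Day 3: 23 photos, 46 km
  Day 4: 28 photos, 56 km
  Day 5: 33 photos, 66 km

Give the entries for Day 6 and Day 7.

38 photos, 76 km; 43 photos, 86 km

Photos: 13, 18, 23, 28, 33 → 38 → 43 (+5 each step).
Km: 26, 36, 46, 56, 66 → 76 → 86 (always 2 × the photos).
Putting the parts together: 38 photos, 76 km and then 43 photos, 86 km.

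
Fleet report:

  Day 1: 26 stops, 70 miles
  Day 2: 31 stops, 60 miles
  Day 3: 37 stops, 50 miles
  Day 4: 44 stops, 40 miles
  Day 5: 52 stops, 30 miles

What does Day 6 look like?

61 stops, 20 miles

For the stops, differences are 5, 6, 7, … (increasing by 1 each time): 26, 31, 37, 44, 52 → 61.
Miles — −10 each step: 70, 60, 50, 40, 30 → 20.
Putting it together: 61 stops, 20 miles.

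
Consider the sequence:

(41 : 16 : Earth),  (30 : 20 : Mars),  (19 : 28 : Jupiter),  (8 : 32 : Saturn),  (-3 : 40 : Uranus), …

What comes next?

(-14 : 44 : Neptune)

First slot: 41, 30, 19, 8, -3 → -14 (−11 each step).
Second slot goes 16, 20, 28, 32, 40 → 44 (alternating steps +4, +8, +4, +8, …).
Planet: runs through the planets Mercury→Neptune; Earth, Mars, Jupiter, Saturn, Uranus → Neptune.
Putting it together: (-14 : 44 : Neptune).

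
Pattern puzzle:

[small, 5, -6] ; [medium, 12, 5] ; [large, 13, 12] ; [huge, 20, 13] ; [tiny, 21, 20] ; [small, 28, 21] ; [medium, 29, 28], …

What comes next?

Size: repeats small → medium → large → huge → tiny; small, medium, large, huge, tiny, small, medium → large.
Second coordinate: alternating steps +7, +1, +7, +1, …; 5, 12, 13, 20, 21, 28, 29 → 36.
Third coordinate: -6, 5, 12, 13, 20, 21, 28 → 29 (always the previous value of the second coordinate).
So the next tuple is [large, 36, 29].

[large, 36, 29]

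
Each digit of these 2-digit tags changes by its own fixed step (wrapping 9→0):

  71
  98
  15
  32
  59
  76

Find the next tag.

93

First digit — +2 each step, mod 10: 7, 9, 1, 3, 5, 7 → 9.
Second digit: −3 each step, mod 10, so 1, 8, 5, 2, 9, 6 → 3.
So the next tag is 93.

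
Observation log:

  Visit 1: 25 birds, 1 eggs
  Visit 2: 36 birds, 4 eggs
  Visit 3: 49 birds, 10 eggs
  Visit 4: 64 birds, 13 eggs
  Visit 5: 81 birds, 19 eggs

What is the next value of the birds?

100

Birds: 25, 36, 49, 64, 81 → 100 (perfect squares: 5², 6², 7², …).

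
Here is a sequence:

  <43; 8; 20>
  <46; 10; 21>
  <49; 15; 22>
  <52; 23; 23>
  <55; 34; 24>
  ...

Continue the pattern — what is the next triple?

<58; 48; 25>

First part: +3 each step; 43, 46, 49, 52, 55 → 58.
Second part: differences are 2, 5, 8, … (increasing by 3 each time), so 8, 10, 15, 23, 34 → 48.
Third part goes 20, 21, 22, 23, 24 → 25 (+1 each step).
Combining the parts gives <58; 48; 25>.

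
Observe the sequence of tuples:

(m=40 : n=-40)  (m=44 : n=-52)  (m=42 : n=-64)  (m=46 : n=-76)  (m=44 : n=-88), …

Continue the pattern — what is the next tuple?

(m=48 : n=-100)

M: 40, 44, 42, 46, 44 → 48 (alternating steps +4, −2, +4, −2, …).
For the n, −12 each step: -40, -52, -64, -76, -88 → -100.
So the next tuple is (m=48 : n=-100).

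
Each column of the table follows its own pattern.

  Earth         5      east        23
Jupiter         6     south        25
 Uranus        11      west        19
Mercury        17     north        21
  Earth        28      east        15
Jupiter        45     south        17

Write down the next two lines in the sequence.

Uranus  73  west  11; Mercury  118  north  13

Planet: Earth, Jupiter, Uranus, Mercury, Earth, Jupiter → Uranus → Mercury (repeats Earth → Jupiter → Uranus → Mercury).
Second component: each term is the sum of the two before it, so 5, 6, 11, 17, 28, 45 → 73 → 118.
Direction: repeats east → south → west → north, so east, south, west, north, east, south → west → north.
Fourth component goes 23, 25, 19, 21, 15, 17 → 11 → 13 (alternating steps +2, −6, +2, −6, …).
Putting the parts together: Uranus  73  west  11 and then Mercury  118  north  13.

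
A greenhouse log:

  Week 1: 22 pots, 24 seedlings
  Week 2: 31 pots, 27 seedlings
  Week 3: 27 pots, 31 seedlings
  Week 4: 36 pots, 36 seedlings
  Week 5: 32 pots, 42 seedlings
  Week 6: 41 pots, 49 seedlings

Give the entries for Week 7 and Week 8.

Pots goes 22, 31, 27, 36, 32, 41 → 37 → 46 (alternating steps +9, −4, +9, −4, …).
Seedlings: differences are 3, 4, 5, … (increasing by 1 each time), so 24, 27, 31, 36, 42, 49 → 57 → 66.
So the next two records are 37 pots, 57 seedlings and 46 pots, 66 seedlings.

37 pots, 57 seedlings; 46 pots, 66 seedlings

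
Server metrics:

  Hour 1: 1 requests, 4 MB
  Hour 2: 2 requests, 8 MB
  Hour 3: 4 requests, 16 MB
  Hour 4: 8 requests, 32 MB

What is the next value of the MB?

Requests: ×2 each step, so 1, 2, 4, 8 → 16.
MB: ×2 each step; 4, 8, 16, 32 → 64.

64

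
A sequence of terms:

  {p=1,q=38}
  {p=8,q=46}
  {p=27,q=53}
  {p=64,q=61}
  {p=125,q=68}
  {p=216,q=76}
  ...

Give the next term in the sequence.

For the p, perfect cubes: 1³, 2³, 3³, …: 1, 8, 27, 64, 125, 216 → 343.
Q: alternating steps +8, +7, +8, +7, …, so 38, 46, 53, 61, 68, 76 → 83.
So the next term is {p=343,q=83}.

{p=343,q=83}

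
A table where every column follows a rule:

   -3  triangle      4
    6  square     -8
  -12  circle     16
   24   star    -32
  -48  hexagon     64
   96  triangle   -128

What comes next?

-192  square  256

First component goes -3, 6, -12, 24, -48, 96 → -192 (×(-2) each step).
Shape: triangle, square, circle, star, hexagon, triangle → square (repeats triangle → square → circle → star → hexagon).
Third component: 4, -8, 16, -32, 64, -128 → 256 (×(-2) each step).
Combining the parts gives -192  square  256.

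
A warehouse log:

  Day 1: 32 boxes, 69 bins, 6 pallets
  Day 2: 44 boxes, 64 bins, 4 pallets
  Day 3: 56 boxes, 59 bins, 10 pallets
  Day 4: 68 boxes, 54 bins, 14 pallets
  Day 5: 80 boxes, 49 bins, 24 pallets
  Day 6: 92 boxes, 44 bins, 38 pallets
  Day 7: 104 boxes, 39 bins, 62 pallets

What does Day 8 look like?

Boxes — +12 each step: 32, 44, 56, 68, 80, 92, 104 → 116.
Bins: −5 each step, so 69, 64, 59, 54, 49, 44, 39 → 34.
Pallets: each term is the sum of the two before it; 6, 4, 10, 14, 24, 38, 62 → 100.
So the next row is 116 boxes, 34 bins, 100 pallets.

116 boxes, 34 bins, 100 pallets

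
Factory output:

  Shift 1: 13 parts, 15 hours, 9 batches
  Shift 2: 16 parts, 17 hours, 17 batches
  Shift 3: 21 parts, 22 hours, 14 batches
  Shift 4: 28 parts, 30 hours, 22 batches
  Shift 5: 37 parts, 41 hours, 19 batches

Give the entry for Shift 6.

48 parts, 55 hours, 27 batches

For the parts, differences are 3, 5, 7, … (increasing by 2 each time): 13, 16, 21, 28, 37 → 48.
Hours — differences are 2, 5, 8, … (increasing by 3 each time): 15, 17, 22, 30, 41 → 55.
Batches: alternating steps +8, −3, +8, −3, …, so 9, 17, 14, 22, 19 → 27.
Putting it together: 48 parts, 55 hours, 27 batches.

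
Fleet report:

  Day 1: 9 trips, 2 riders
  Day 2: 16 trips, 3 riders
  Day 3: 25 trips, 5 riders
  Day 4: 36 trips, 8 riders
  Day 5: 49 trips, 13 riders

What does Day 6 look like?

Trips — perfect squares: 3², 4², 5², …: 9, 16, 25, 36, 49 → 64.
Riders: each term is the sum of the two before it; 2, 3, 5, 8, 13 → 21.
Combining the parts gives 64 trips, 21 riders.

64 trips, 21 riders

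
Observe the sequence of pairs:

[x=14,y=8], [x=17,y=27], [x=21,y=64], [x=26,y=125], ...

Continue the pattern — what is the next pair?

X — differences are 3, 4, 5, … (increasing by 1 each time): 14, 17, 21, 26 → 32.
Y: perfect cubes: 2³, 3³, 4³, …, so 8, 27, 64, 125 → 216.
Putting it together: [x=32,y=216].

[x=32,y=216]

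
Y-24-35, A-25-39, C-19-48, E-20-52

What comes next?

G-14-61

Letter: letters move forward 2 places in the alphabet, wrapping Z→A, so Y, A, C, E → G.
Second component: alternating steps +1, −6, +1, −6, …; 24, 25, 19, 20 → 14.
Third component: 35, 39, 48, 52 → 61 (alternating steps +4, +9, +4, +9, …).
Combining the parts gives G-14-61.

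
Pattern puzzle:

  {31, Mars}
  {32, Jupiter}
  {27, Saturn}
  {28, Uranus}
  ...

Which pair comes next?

{23, Neptune}

First component: alternating steps +1, −5, +1, −5, …; 31, 32, 27, 28 → 23.
Planet: runs through the planets Mercury→Neptune, so Mars, Jupiter, Saturn, Uranus → Neptune.
So the next pair is {23, Neptune}.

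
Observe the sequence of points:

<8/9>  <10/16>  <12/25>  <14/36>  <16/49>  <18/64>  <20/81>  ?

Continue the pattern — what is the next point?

First coordinate: +2 each step, so 8, 10, 12, 14, 16, 18, 20 → 22.
Second coordinate: perfect squares: 3², 4², 5², …, so 9, 16, 25, 36, 49, 64, 81 → 100.
Putting it together: <22/100>.

<22/100>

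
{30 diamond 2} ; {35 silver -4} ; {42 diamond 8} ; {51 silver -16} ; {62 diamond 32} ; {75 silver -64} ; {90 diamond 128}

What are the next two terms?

First entry goes 30, 35, 42, 51, 62, 75, 90 → 107 → 126 (differences are 5, 7, 9, … (increasing by 2 each time)).
Rank: diamond, silver, diamond, silver, diamond, silver, diamond → silver → diamond (alternates diamond ↔ silver).
Third entry: ×(-2) each step, so 2, -4, 8, -16, 32, -64, 128 → -256 → 512.
So the next two terms are {107 silver -256} and {126 diamond 512}.

{107 silver -256}, {126 diamond 512}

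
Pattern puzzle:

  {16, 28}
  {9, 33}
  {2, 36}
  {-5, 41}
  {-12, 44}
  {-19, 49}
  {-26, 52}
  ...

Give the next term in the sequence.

{-33, 57}

First coordinate: 16, 9, 2, -5, -12, -19, -26 → -33 (−7 each step).
Second coordinate: 28, 33, 36, 41, 44, 49, 52 → 57 (alternating steps +5, +3, +5, +3, …).
Putting it together: {-33, 57}.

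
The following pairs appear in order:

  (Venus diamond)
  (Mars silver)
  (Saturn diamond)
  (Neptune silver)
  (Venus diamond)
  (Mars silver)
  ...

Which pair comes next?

Planet: repeats Venus → Mars → Saturn → Neptune, so Venus, Mars, Saturn, Neptune, Venus, Mars → Saturn.
Rank: alternates diamond ↔ silver; diamond, silver, diamond, silver, diamond, silver → diamond.
Combining the parts gives (Saturn diamond).

(Saturn diamond)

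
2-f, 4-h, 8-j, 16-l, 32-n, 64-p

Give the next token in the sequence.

First component — ×2 each step: 2, 4, 8, 16, 32, 64 → 128.
Letter — letters move forward 2 places in the alphabet: f, h, j, l, n, p → r.
Combining the parts gives 128-r.

128-r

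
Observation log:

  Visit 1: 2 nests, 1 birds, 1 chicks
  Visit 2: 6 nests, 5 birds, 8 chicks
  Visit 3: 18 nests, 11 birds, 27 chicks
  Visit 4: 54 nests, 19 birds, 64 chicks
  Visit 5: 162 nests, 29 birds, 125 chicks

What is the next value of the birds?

Birds — differences are 4, 6, 8, … (increasing by 2 each time): 1, 5, 11, 19, 29 → 41.

41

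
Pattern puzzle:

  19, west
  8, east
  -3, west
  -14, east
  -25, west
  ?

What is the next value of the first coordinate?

First coordinate: −11 each step; 19, 8, -3, -14, -25 → -36.

-36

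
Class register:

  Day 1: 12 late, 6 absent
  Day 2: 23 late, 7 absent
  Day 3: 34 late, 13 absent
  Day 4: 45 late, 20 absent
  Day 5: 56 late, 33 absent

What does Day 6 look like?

Late: +11 each step; 12, 23, 34, 45, 56 → 67.
Absent: 6, 7, 13, 20, 33 → 53 (each term is the sum of the two before it).
Combining the parts gives 67 late, 53 absent.

67 late, 53 absent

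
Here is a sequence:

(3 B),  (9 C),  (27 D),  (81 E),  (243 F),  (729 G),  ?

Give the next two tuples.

(2187 H), (6561 I)

First entry: ×3 each step; 3, 9, 27, 81, 243, 729 → 2187 → 6561.
Letter goes B, C, D, E, F, G → H → I (letters move forward 1 place in the alphabet).
So the next two tuples are (2187 H) and (6561 I).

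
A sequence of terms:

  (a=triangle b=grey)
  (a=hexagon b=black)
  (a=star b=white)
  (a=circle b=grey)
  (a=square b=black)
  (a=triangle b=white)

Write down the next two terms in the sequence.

A goes triangle, hexagon, star, circle, square, triangle → hexagon → star (repeats triangle → hexagon → star → circle → square).
B: grey, black, white, grey, black, white → grey → black (repeats grey → black → white).
Putting the parts together: (a=hexagon b=grey) and then (a=star b=black).

(a=hexagon b=grey), (a=star b=black)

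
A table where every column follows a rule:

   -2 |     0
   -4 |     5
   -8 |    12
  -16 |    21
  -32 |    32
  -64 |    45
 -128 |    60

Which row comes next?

-256  77

First component: ×2 each step; -2, -4, -8, -16, -32, -64, -128 → -256.
Second component — differences are 5, 7, 9, … (increasing by 2 each time): 0, 5, 12, 21, 32, 45, 60 → 77.
Putting it together: -256  77.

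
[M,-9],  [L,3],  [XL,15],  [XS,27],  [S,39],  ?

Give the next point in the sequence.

Size: M, L, XL, XS, S → M (runs through clothing sizes XS→XL).
Second component: +12 each step, so -9, 3, 15, 27, 39 → 51.
Combining the parts gives [M,51].

[M,51]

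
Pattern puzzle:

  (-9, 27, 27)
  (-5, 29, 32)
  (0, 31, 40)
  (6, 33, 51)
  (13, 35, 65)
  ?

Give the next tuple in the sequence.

First coordinate: differences are 4, 5, 6, … (increasing by 1 each time); -9, -5, 0, 6, 13 → 21.
For the second coordinate, +2 each step: 27, 29, 31, 33, 35 → 37.
Third coordinate: differences are 5, 8, 11, … (increasing by 3 each time); 27, 32, 40, 51, 65 → 82.
Combining the parts gives (21, 37, 82).

(21, 37, 82)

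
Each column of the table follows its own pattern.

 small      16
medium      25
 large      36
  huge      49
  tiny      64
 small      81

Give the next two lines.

Size: repeats small → medium → large → huge → tiny; small, medium, large, huge, tiny, small → medium → large.
For the second component, perfect squares: 4², 5², 6², …: 16, 25, 36, 49, 64, 81 → 100 → 121.
So the next two lines are medium  100 and large  121.

medium  100; large  121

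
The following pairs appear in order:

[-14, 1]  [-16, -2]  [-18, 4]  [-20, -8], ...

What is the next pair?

First component: −2 each step, so -14, -16, -18, -20 → -22.
Second component goes 1, -2, 4, -8 → 16 (×(-2) each step).
So the next pair is [-22, 16].

[-22, 16]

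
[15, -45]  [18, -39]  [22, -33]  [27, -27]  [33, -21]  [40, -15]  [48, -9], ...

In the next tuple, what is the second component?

-3

Second component goes -45, -39, -33, -27, -21, -15, -9 → -3 (+6 each step).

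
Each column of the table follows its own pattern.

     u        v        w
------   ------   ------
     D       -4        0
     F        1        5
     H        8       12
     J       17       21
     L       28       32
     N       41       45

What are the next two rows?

Column u goes D, F, H, J, L, N → P → R (letters move forward 2 places in the alphabet).
For the column v, differences are 5, 7, 9, … (increasing by 2 each time): -4, 1, 8, 17, 28, 41 → 56 → 73.
For the column w, always 4 more than the column v: 0, 5, 12, 21, 32, 45 → 60 → 77.
So the next two rows are P  56  60 and R  73  77.

P  56  60; R  73  77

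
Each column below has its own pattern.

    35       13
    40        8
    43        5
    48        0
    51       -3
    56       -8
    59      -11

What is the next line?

First component: 35, 40, 43, 48, 51, 56, 59 → 64 (alternating steps +5, +3, +5, +3, …).
Second component: 13, 8, 5, 0, -3, -8, -11 → -16 (together with the first component always sums to 48).
Putting it together: 64  -16.

64  -16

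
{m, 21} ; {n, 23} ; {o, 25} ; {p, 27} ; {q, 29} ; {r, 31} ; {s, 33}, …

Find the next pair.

{t, 35}

For the letter, letters move forward 1 place in the alphabet: m, n, o, p, q, r, s → t.
Second entry goes 21, 23, 25, 27, 29, 31, 33 → 35 (+2 each step).
So the next pair is {t, 35}.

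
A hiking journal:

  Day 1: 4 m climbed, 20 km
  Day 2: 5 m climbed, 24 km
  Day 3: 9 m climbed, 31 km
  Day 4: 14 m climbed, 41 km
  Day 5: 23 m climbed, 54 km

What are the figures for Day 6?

37 m climbed, 70 km

M climbed: each term is the sum of the two before it, so 4, 5, 9, 14, 23 → 37.
Km: differences are 4, 7, 10, … (increasing by 3 each time), so 20, 24, 31, 41, 54 → 70.
So the next record is 37 m climbed, 70 km.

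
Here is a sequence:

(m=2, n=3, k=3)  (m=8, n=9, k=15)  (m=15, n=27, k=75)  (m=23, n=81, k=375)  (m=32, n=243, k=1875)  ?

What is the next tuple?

M: 2, 8, 15, 23, 32 → 42 (differences are 6, 7, 8, … (increasing by 1 each time)).
N: 3, 9, 27, 81, 243 → 729 (×3 each step).
For the k, ×5 each step: 3, 15, 75, 375, 1875 → 9375.
Putting it together: (m=42, n=729, k=9375).

(m=42, n=729, k=9375)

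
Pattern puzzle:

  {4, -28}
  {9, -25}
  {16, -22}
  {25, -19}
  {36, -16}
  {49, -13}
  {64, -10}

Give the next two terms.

First value goes 4, 9, 16, 25, 36, 49, 64 → 81 → 100 (perfect squares: 2², 3², 4², …).
For the second value, +3 each step: -28, -25, -22, -19, -16, -13, -10 → -7 → -4.
Putting the parts together: {81, -7} and then {100, -4}.

{81, -7}, {100, -4}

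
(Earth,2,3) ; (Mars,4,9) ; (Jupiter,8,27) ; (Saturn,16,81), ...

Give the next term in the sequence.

Planet: runs through the planets Mercury→Neptune; Earth, Mars, Jupiter, Saturn → Uranus.
Second coordinate goes 2, 4, 8, 16 → 32 (×2 each step).
For the third coordinate, ×3 each step: 3, 9, 27, 81 → 243.
So the next term is (Uranus,32,243).

(Uranus,32,243)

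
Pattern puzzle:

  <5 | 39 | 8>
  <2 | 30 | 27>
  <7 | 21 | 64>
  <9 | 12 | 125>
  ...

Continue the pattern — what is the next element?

First coordinate: each term is the sum of the two before it; 5, 2, 7, 9 → 16.
For the second coordinate, −9 each step: 39, 30, 21, 12 → 3.
Third coordinate: perfect cubes: 2³, 3³, 4³, …, so 8, 27, 64, 125 → 216.
So the next element is <16 | 3 | 216>.

<16 | 3 | 216>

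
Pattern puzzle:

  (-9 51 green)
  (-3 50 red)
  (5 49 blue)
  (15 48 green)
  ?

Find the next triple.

For the first component, differences are 6, 8, 10, … (increasing by 2 each time): -9, -3, 5, 15 → 27.
Second component — −1 each step: 51, 50, 49, 48 → 47.
Colour goes green, red, blue, green → red (repeats green → red → blue).
Putting it together: (27 47 red).

(27 47 red)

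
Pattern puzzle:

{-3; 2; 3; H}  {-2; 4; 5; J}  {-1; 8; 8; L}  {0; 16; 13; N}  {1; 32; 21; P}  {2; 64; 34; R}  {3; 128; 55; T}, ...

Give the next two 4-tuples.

{4; 256; 89; V}, {5; 512; 144; X}

First part goes -3, -2, -1, 0, 1, 2, 3 → 4 → 5 (+1 each step).
Second part: ×2 each step, so 2, 4, 8, 16, 32, 64, 128 → 256 → 512.
Third part: each term is the sum of the two before it; 3, 5, 8, 13, 21, 34, 55 → 89 → 144.
For the letter, letters move forward 2 places in the alphabet: H, J, L, N, P, R, T → V → X.
Putting the parts together: {4; 256; 89; V} and then {5; 512; 144; X}.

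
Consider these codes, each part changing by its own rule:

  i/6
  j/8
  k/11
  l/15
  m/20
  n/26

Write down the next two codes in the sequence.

Letter: i, j, k, l, m, n → o → p (letters move forward 1 place in the alphabet).
Second component: differences are 2, 3, 4, … (increasing by 1 each time); 6, 8, 11, 15, 20, 26 → 33 → 41.
So the next two codes are o/33 and p/41.

o/33, p/41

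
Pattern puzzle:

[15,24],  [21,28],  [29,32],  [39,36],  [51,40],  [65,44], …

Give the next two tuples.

First entry — differences are 6, 8, 10, … (increasing by 2 each time): 15, 21, 29, 39, 51, 65 → 81 → 99.
Second entry — +4 each step: 24, 28, 32, 36, 40, 44 → 48 → 52.
So the next two tuples are [81,48] and [99,52].

[81,48], [99,52]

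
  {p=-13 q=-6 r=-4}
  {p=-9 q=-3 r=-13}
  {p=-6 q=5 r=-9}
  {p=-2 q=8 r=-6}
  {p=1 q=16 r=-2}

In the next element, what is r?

P: alternating steps +4, +3, +4, +3, …, so -13, -9, -6, -2, 1 → 5.
For the r, always the previous value of the p: -4, -13, -9, -6, -2 → 1.

1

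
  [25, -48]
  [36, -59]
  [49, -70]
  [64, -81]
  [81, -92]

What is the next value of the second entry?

-103

For the second entry, −11 each step: -48, -59, -70, -81, -92 → -103.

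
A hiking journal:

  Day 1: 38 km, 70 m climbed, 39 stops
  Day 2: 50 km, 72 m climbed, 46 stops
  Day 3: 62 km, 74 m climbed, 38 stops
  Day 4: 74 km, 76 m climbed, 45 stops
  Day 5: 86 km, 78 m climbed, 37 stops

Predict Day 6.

Km: +12 each step; 38, 50, 62, 74, 86 → 98.
M climbed: 70, 72, 74, 76, 78 → 80 (+2 each step).
Stops goes 39, 46, 38, 45, 37 → 44 (alternating steps +7, −8, +7, −8, …).
Putting it together: 98 km, 80 m climbed, 44 stops.

98 km, 80 m climbed, 44 stops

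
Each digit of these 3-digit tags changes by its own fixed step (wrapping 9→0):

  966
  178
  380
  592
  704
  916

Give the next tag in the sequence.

First digit: 9, 1, 3, 5, 7, 9 → 1 (+2 each step, mod 10).
Second digit: +1 each step, mod 10; 6, 7, 8, 9, 0, 1 → 2.
Third digit goes 6, 8, 0, 2, 4, 6 → 8 (+2 each step, mod 10).
Putting it together: 128.

128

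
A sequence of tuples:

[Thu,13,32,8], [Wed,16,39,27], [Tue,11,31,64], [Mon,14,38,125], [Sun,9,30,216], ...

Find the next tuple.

Day — runs backward through the weekdays Mon→Sun: Thu, Wed, Tue, Mon, Sun → Sat.
Second component: alternating steps +3, −5, +3, −5, …; 13, 16, 11, 14, 9 → 12.
Third component: alternating steps +7, −8, +7, −8, …; 32, 39, 31, 38, 30 → 37.
Fourth component: perfect cubes: 2³, 3³, 4³, …, so 8, 27, 64, 125, 216 → 343.
So the next tuple is [Sat,12,37,343].

[Sat,12,37,343]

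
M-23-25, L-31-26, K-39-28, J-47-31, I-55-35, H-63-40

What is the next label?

Letter goes M, L, K, J, I, H → G (letters move back 1 place in the alphabet).
Second component: +8 each step, so 23, 31, 39, 47, 55, 63 → 71.
Third component — differences are 1, 2, 3, … (increasing by 1 each time): 25, 26, 28, 31, 35, 40 → 46.
Putting it together: G-71-46.

G-71-46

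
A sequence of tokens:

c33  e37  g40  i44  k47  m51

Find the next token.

Letter: letters move forward 2 places in the alphabet; c, e, g, i, k, m → o.
Second component: alternating steps +4, +3, +4, +3, …, so 33, 37, 40, 44, 47, 51 → 54.
Combining the parts gives o54.

o54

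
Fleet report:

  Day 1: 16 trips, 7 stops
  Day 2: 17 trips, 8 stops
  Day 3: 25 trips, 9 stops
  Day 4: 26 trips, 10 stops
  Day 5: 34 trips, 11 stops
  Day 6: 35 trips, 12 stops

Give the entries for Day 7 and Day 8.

43 trips, 13 stops; 44 trips, 14 stops

For the trips, alternating steps +1, +8, +1, +8, …: 16, 17, 25, 26, 34, 35 → 43 → 44.
For the stops, +1 each step: 7, 8, 9, 10, 11, 12 → 13 → 14.
Putting the parts together: 43 trips, 13 stops and then 44 trips, 14 stops.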